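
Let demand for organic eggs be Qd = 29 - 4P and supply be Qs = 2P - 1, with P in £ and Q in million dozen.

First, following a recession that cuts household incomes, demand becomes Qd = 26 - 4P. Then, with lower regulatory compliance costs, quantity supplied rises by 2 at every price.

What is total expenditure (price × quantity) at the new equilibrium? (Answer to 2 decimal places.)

38.89

Original equilibrium: 29 - 4P = 2P - 1 gives 30 = 6P, so P = 5 and Q = 9.
The shock moves the curves to Qd = 26 - 4P and Qs = 2P + 1.
Setting them equal: 26 - 4P = 2P + 1 → 25 = 6P, so P = 25/6 ≈ 4.1667 and Q = 28/3 ≈ 9.3333.
New expenditure = 4.1667 × 9.3333 = 38.89.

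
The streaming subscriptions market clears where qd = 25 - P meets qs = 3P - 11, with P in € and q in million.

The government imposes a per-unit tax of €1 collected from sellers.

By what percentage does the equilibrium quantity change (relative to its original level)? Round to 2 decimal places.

Original equilibrium: 25 - P = 3P - 11 gives 36 = 4P, so P = 9 and q = 16.
Since sellers keep the price net of the tax, the effective supply curve becomes qs = 3P - 14.
Equate the new curves: 25 - P = 3P - 14, giving 39 = 4P, P = 9.75, q = 15.25.
%Δq = (15.25 − 16) / 16 × 100 = -4.69%.

-4.69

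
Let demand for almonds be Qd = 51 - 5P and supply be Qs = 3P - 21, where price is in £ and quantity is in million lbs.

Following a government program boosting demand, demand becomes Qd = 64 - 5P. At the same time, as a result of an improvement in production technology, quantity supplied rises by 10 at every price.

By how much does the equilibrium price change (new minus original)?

Before the shock: 51 - 5P = 3P - 21 ⇒ 72 = 8P ⇒ P = 9, Q = 6.
The new curves are Qd = 64 - 5P (demand) and Qs = 3P - 11 (supply).
Clearing the new market: 64 - 5P = 3P - 11, so P = 9.375 and Q = 17.125.
ΔP = 9.375 − 9 = +0.375.

+0.375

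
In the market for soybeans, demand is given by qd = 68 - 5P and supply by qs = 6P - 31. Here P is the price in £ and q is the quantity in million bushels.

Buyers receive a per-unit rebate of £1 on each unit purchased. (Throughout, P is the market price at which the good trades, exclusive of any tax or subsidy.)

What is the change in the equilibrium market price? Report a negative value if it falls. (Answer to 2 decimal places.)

Initially, 68 - 5P = 6P - 31, so 99 = 11P and P = 9, q = 23.
Since buyers' out-of-pocket price is the market price minus the rebate, the effective demand curve becomes qd = 73 - 5P.
Clearing the new market: 73 - 5P = 6P - 31, so P = 104/11 ≈ 9.4545 and q = 283/11 ≈ 25.7273.
ΔP = 9.4545 − 9 = +0.45.

+0.45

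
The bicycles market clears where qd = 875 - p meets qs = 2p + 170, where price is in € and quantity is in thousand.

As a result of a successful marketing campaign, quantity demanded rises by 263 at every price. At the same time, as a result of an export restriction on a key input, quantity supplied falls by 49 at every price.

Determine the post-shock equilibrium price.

339

Original equilibrium: 875 - p = 2p + 170 gives 705 = 3p, so p = 235 and q = 640.
With the change applied: demand qd = 1138 - p, supply qs = 2p + 121.
New equilibrium: 1138 - p = 2p + 121 ⇒ 1017 = 3p ⇒ p = 339, q = 799.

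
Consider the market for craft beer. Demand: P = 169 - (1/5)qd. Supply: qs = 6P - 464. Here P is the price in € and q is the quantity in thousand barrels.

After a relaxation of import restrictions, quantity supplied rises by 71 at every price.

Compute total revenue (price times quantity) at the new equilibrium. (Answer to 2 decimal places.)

31768.51

Initially, 845 - 5P = 6P - 464, so 1309 = 11P and P = 119, q = 250.
The shock moves the curves to qd = 845 - 5P and qs = 6P - 393.
Clearing the new market: 845 - 5P = 6P - 393, so P = 1238/11 ≈ 112.5455 and q = 3105/11 ≈ 282.2727.
New expenditure = 112.5455 × 282.2727 = 31768.51.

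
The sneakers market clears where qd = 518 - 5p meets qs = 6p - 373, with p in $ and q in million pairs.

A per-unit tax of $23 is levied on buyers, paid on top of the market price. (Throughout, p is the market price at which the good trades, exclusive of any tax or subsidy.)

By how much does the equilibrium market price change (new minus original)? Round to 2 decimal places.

Before the shock: 518 - 5p = 6p - 373 ⇒ 891 = 11p ⇒ p = 81, q = 113.
Since buyers pay the price plus the tax, the effective demand curve becomes qd = 403 - 5p.
Clearing the new market: 403 - 5p = 6p - 373, so p = 776/11 ≈ 70.5455 and q = 553/11 ≈ 50.2727.
Δp = 70.5455 − 81 = -10.45.

-10.45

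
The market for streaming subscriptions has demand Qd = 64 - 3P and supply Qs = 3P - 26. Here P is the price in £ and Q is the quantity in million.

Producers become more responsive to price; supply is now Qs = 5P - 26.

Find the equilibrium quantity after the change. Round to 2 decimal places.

30.25

Initially, 64 - 3P = 3P - 26, so 90 = 6P and P = 15, Q = 19.
With the change applied: demand Qd = 64 - 3P, supply Qs = 5P - 26.
New equilibrium: 64 - 3P = 5P - 26 ⇒ 90 = 8P ⇒ P = 11.25, Q = 30.25.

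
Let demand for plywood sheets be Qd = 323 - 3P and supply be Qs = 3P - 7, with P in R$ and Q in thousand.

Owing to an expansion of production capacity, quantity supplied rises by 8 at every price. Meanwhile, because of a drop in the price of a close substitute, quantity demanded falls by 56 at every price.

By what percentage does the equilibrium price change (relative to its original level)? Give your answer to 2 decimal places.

-19.39

Original equilibrium: 323 - 3P = 3P - 7 gives 330 = 6P, so P = 55 and Q = 158.
With the change applied: demand Qd = 267 - 3P, supply Qs = 3P + 1.
New equilibrium: 267 - 3P = 3P + 1 ⇒ 266 = 6P ⇒ P = 133/3 ≈ 44.3333, Q = 134.
%ΔP = (44.3333 − 55) / 55 × 100 = -19.39%.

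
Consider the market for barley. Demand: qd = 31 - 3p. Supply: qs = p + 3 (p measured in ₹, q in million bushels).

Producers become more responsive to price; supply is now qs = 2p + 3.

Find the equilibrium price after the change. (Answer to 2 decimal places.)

Before the shock: 31 - 3p = p + 3 ⇒ 28 = 4p ⇒ p = 7, q = 10.
The new curves are qd = 31 - 3p (demand) and qs = 2p + 3 (supply).
Equate the new curves: 31 - 3p = 2p + 3, giving 28 = 5p, p = 5.6, q = 14.2.

5.60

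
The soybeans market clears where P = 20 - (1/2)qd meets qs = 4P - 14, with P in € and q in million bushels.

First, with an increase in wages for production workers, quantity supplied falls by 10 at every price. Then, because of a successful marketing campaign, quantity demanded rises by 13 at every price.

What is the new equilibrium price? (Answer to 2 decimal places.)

12.83

Original equilibrium: 40 - 2P = 4P - 14 gives 54 = 6P, so P = 9 and q = 22.
The shock moves the curves to qd = 53 - 2P and qs = 4P - 24.
Equate the new curves: 53 - 2P = 4P - 24, giving 77 = 6P, P = 77/6 ≈ 12.8333, q = 82/3 ≈ 27.3333.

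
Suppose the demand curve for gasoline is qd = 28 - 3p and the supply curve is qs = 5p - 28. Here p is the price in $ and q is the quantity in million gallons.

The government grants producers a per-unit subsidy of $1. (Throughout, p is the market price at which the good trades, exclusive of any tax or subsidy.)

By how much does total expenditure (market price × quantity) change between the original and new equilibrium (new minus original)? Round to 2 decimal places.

+7.58

Initially, 28 - 3p = 5p - 28, so 56 = 8p and p = 7, q = 7.
Since sellers receive the price plus the subsidy, the effective supply curve becomes qs = 5p - 23.
New equilibrium: 28 - 3p = 5p - 23 ⇒ 51 = 8p ⇒ p = 6.375, q = 8.875.
Expenditure moves from 7×7 = 49 to 6.375×8.875 = 56.578125; change = +7.58.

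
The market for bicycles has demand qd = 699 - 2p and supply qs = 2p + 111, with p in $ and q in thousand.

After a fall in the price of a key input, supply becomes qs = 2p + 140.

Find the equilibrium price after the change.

139.75

Original equilibrium: 699 - 2p = 2p + 111 gives 588 = 4p, so p = 147 and q = 405.
With the change applied: demand qd = 699 - 2p, supply qs = 2p + 140.
Setting them equal: 699 - 2p = 2p + 140 → 559 = 4p, so p = 139.75 and q = 419.5.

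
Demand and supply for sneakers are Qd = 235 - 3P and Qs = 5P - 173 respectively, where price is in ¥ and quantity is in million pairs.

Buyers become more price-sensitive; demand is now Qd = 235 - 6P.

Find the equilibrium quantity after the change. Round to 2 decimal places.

12.45

Initially, 235 - 3P = 5P - 173, so 408 = 8P and P = 51, Q = 82.
The shock moves the curves to Qd = 235 - 6P and Qs = 5P - 173.
New equilibrium: 235 - 6P = 5P - 173 ⇒ 408 = 11P ⇒ P = 408/11 ≈ 37.0909, Q = 137/11 ≈ 12.4545.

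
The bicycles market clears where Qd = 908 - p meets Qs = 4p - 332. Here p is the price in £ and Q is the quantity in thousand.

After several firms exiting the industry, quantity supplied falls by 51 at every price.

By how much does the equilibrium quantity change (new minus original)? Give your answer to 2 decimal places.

-10.20

Original equilibrium: 908 - p = 4p - 332 gives 1240 = 5p, so p = 248 and Q = 660.
The shock moves the curves to Qd = 908 - p and Qs = 4p - 383.
Equate the new curves: 908 - p = 4p - 383, giving 1291 = 5p, p = 258.2, Q = 649.8.
ΔQ = 649.8 − 660 = -10.20.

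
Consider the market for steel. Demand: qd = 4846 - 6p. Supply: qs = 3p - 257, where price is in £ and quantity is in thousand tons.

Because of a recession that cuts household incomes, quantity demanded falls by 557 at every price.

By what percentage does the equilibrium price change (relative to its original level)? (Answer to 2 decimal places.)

Original equilibrium: 4846 - 6p = 3p - 257 gives 5103 = 9p, so p = 567 and q = 1444.
The shock moves the curves to qd = 4289 - 6p and qs = 3p - 257.
New equilibrium: 4289 - 6p = 3p - 257 ⇒ 4546 = 9p ⇒ p = 4546/9 ≈ 505.1111, q = 3775/3 ≈ 1258.3333.
%Δp = (505.1111 − 567) / 567 × 100 = -10.92%.

-10.92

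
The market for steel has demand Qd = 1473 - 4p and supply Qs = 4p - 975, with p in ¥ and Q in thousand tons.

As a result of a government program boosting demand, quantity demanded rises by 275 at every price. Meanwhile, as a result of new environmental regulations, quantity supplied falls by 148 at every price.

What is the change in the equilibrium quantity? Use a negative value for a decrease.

+63.5

Before the shock: 1473 - 4p = 4p - 975 ⇒ 2448 = 8p ⇒ p = 306, Q = 249.
The shock moves the curves to Qd = 1748 - 4p and Qs = 4p - 1123.
Equate the new curves: 1748 - 4p = 4p - 1123, giving 2871 = 8p, p = 358.875, Q = 312.5.
ΔQ = 312.5 − 249 = +63.5.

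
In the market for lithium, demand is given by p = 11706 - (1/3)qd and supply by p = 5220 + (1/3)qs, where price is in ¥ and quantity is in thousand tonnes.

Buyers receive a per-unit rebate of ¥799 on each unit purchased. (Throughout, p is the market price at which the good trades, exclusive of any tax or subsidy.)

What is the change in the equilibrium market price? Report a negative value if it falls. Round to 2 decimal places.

Original equilibrium: 35118 - 3p = 3p - 15660 gives 50778 = 6p, so p = 8463 and q = 9729.
Since buyers' out-of-pocket price is the market price minus the rebate, the effective demand curve becomes qd = 37515 - 3p.
Equate the new curves: 37515 - 3p = 3p - 15660, giving 53175 = 6p, p = 8862.5, q = 10927.5.
Δp = 8862.5 − 8463 = +399.50.

+399.50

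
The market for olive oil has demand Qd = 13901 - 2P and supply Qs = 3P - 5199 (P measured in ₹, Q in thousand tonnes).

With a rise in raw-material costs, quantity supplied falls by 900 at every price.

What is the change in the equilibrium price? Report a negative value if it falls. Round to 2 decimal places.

Solve the original market: 13901 - 2P = 3P - 5199, hence P = 3820 and Q = 6261.
The shock moves the curves to Qd = 13901 - 2P and Qs = 3P - 6099.
New equilibrium: 13901 - 2P = 3P - 6099 ⇒ 20000 = 5P ⇒ P = 4000, Q = 5901.
ΔP = 4000 − 3820 = +180.00.

+180.00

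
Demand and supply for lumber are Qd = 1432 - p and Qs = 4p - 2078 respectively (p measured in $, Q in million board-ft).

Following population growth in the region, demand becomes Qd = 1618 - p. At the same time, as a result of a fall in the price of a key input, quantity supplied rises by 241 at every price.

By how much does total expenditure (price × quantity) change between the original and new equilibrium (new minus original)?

Initially, 1432 - p = 4p - 2078, so 3510 = 5p and p = 702, Q = 730.
The new curves are Qd = 1618 - p (demand) and Qs = 4p - 1837 (supply).
Setting them equal: 1618 - p = 4p - 1837 → 3455 = 5p, so p = 691 and Q = 927.
Expenditure moves from 702×730 = 512460 to 691×927 = 640557; change = +128097.

+128097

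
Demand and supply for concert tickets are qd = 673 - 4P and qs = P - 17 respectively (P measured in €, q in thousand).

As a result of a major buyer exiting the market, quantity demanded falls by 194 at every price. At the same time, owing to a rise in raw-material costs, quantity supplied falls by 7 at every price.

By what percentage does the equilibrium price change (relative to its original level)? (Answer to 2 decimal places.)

Original equilibrium: 673 - 4P = P - 17 gives 690 = 5P, so P = 138 and q = 121.
With the change applied: demand qd = 479 - 4P, supply qs = P - 24.
Equate the new curves: 479 - 4P = P - 24, giving 503 = 5P, P = 100.6, q = 76.6.
%ΔP = (100.6 − 138) / 138 × 100 = -27.10%.

-27.10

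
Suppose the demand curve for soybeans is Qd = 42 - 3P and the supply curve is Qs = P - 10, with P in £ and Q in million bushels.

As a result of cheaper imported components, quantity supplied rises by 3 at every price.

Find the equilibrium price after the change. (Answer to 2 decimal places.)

Initially, 42 - 3P = P - 10, so 52 = 4P and P = 13, Q = 3.
With the change applied: demand Qd = 42 - 3P, supply Qs = P - 7.
Setting them equal: 42 - 3P = P - 7 → 49 = 4P, so P = 12.25 and Q = 5.25.

12.25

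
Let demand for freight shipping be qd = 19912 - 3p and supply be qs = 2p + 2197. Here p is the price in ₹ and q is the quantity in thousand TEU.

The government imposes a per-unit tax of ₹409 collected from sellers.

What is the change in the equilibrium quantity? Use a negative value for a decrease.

-490.8

Before the shock: 19912 - 3p = 2p + 2197 ⇒ 17715 = 5p ⇒ p = 3543, q = 9283.
Since sellers keep the price net of the tax, the effective supply curve becomes qs = 2p + 1379.
Clearing the new market: 19912 - 3p = 2p + 1379, so p = 3706.6 and q = 8792.2.
Δq = 8792.2 − 9283 = -490.8.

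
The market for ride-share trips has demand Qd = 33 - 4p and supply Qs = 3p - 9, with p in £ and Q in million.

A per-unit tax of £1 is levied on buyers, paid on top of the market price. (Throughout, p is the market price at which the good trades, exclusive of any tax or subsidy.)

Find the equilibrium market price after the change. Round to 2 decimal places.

Before the shock: 33 - 4p = 3p - 9 ⇒ 42 = 7p ⇒ p = 6, Q = 9.
Since buyers pay the price plus the tax, the effective demand curve becomes Qd = 29 - 4p.
Clearing the new market: 29 - 4p = 3p - 9, so p = 38/7 ≈ 5.4286 and Q = 51/7 ≈ 7.2857.

5.43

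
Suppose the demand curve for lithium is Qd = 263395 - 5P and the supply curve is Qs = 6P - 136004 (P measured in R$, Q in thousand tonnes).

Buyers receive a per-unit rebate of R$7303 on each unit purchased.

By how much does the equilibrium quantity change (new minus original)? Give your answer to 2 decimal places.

Solve the original market: 263395 - 5P = 6P - 136004, hence P = 36309 and Q = 81850.
Since buyers' out-of-pocket price is the market price minus the rebate, the effective demand curve becomes Qd = 299910 - 5P.
Clearing the new market: 299910 - 5P = 6P - 136004, so P = 435914/11 ≈ 39628.5455 and Q = 1119440/11 ≈ 101767.2727.
ΔQ = 101767.2727 − 81850 = +19917.27.

+19917.27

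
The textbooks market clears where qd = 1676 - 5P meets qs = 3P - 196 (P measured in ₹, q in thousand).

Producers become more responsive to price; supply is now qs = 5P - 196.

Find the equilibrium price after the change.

187.2

Solve the original market: 1676 - 5P = 3P - 196, hence P = 234 and q = 506.
After the shift, demand is qd = 1676 - 5P and supply is qs = 5P - 196.
Equate the new curves: 1676 - 5P = 5P - 196, giving 1872 = 10P, P = 187.2, q = 740.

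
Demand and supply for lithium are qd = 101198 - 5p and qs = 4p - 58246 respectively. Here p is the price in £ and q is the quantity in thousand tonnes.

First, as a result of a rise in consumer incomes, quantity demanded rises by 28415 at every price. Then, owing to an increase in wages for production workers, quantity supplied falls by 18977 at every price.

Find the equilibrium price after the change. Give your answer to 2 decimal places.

22981.78

Solve the original market: 101198 - 5p = 4p - 58246, hence p = 17716 and q = 12618.
After the shift, demand is qd = 129613 - 5p and supply is qs = 4p - 77223.
Equate the new curves: 129613 - 5p = 4p - 77223, giving 206836 = 9p, p = 206836/9 ≈ 22981.7778, q = 132337/9 ≈ 14704.1111.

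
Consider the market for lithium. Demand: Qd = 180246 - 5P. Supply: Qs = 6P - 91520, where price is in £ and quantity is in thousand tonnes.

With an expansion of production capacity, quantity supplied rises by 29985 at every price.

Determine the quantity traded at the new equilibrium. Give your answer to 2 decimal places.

70345.55

Before the shock: 180246 - 5P = 6P - 91520 ⇒ 271766 = 11P ⇒ P = 24706, Q = 56716.
With the change applied: demand Qd = 180246 - 5P, supply Qs = 6P - 61535.
Setting them equal: 180246 - 5P = 6P - 61535 → 241781 = 11P, so P = 241781/11 ≈ 21980.0909 and Q = 773801/11 ≈ 70345.5455.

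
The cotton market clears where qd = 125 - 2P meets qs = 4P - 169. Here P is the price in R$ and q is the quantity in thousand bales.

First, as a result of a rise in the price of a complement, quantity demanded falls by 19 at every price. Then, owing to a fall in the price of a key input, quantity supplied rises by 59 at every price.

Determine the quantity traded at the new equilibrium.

34

Original equilibrium: 125 - 2P = 4P - 169 gives 294 = 6P, so P = 49 and q = 27.
The new curves are qd = 106 - 2P (demand) and qs = 4P - 110 (supply).
Clearing the new market: 106 - 2P = 4P - 110, so P = 36 and q = 34.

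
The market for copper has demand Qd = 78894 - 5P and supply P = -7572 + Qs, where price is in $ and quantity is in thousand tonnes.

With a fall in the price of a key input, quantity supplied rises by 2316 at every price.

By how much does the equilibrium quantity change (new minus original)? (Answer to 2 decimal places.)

Original equilibrium: 78894 - 5P = P + 7572 gives 71322 = 6P, so P = 11887 and Q = 19459.
With the change applied: demand Qd = 78894 - 5P, supply Qs = P + 9888.
Setting them equal: 78894 - 5P = P + 9888 → 69006 = 6P, so P = 11501 and Q = 21389.
ΔQ = 21389 − 19459 = +1930.00.

+1930.00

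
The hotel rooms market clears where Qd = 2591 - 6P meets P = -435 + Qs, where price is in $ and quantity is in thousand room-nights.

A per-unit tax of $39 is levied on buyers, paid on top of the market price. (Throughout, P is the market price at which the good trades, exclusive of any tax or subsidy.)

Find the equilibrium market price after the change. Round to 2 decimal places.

Original equilibrium: 2591 - 6P = P + 435 gives 2156 = 7P, so P = 308 and Q = 743.
Since buyers pay the price plus the tax, the effective demand curve becomes Qd = 2357 - 6P.
Setting them equal: 2357 - 6P = P + 435 → 1922 = 7P, so P = 1922/7 ≈ 274.5714 and Q = 4967/7 ≈ 709.5714.

274.57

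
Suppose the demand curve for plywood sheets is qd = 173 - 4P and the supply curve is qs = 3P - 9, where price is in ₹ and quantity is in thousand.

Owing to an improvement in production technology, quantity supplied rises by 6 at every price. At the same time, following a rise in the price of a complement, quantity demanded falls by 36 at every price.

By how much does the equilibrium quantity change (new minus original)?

-12

Before the shock: 173 - 4P = 3P - 9 ⇒ 182 = 7P ⇒ P = 26, q = 69.
With the change applied: demand qd = 137 - 4P, supply qs = 3P - 3.
New equilibrium: 137 - 4P = 3P - 3 ⇒ 140 = 7P ⇒ P = 20, q = 57.
Δq = 57 − 69 = -12.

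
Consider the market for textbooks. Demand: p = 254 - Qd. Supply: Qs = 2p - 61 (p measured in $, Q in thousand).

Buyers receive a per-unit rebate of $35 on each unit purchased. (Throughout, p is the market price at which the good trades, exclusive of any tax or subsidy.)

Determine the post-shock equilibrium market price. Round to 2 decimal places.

116.67

Before the shock: 254 - p = 2p - 61 ⇒ 315 = 3p ⇒ p = 105, Q = 149.
Since buyers' out-of-pocket price is the market price minus the rebate, the effective demand curve becomes Qd = 289 - p.
Setting them equal: 289 - p = 2p - 61 → 350 = 3p, so p = 350/3 ≈ 116.6667 and Q = 517/3 ≈ 172.3333.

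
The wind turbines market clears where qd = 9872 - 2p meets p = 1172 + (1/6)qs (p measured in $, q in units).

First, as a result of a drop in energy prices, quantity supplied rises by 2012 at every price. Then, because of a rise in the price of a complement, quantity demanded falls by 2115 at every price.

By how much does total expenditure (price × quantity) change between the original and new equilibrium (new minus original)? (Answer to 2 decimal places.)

-4642715.91

Solve the original market: 9872 - 2p = 6p - 7032, hence p = 2113 and q = 5646.
With the change applied: demand qd = 7757 - 2p, supply qs = 6p - 5020.
Equate the new curves: 7757 - 2p = 6p - 5020, giving 12777 = 8p, p = 1597.125, q = 4562.75.
Expenditure moves from 2113×5646 = 11929998 to 1597.125×4562.75 = 7287282.09375; change = -4642715.91.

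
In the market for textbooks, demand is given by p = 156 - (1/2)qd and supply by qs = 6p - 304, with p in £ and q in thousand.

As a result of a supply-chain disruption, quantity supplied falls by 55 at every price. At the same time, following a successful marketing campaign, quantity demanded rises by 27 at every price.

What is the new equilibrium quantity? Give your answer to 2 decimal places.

164.50

Solve the original market: 312 - 2p = 6p - 304, hence p = 77 and q = 158.
The shock moves the curves to qd = 339 - 2p and qs = 6p - 359.
Setting them equal: 339 - 2p = 6p - 359 → 698 = 8p, so p = 87.25 and q = 164.5.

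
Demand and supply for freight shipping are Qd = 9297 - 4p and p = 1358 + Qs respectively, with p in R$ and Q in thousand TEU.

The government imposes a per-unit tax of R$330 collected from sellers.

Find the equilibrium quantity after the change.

509

Solve the original market: 9297 - 4p = p - 1358, hence p = 2131 and Q = 773.
Since sellers keep the price net of the tax, the effective supply curve becomes Qs = p - 1688.
Clearing the new market: 9297 - 4p = p - 1688, so p = 2197 and Q = 509.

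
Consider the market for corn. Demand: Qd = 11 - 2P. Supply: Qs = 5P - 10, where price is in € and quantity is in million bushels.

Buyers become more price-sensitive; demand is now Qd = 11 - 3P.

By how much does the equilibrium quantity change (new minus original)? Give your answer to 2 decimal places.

-1.88

Before the shock: 11 - 2P = 5P - 10 ⇒ 21 = 7P ⇒ P = 3, Q = 5.
With the change applied: demand Qd = 11 - 3P, supply Qs = 5P - 10.
Setting them equal: 11 - 3P = 5P - 10 → 21 = 8P, so P = 2.625 and Q = 3.125.
ΔQ = 3.125 − 5 = -1.88.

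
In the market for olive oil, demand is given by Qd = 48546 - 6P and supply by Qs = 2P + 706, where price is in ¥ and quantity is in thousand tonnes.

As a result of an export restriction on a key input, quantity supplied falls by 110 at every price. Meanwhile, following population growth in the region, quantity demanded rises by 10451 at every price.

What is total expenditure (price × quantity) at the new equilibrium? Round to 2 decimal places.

110934524.53

Initially, 48546 - 6P = 2P + 706, so 47840 = 8P and P = 5980, Q = 12666.
The shock moves the curves to Qd = 58997 - 6P and Qs = 2P + 596.
New equilibrium: 58997 - 6P = 2P + 596 ⇒ 58401 = 8P ⇒ P = 7300.125, Q = 15196.25.
New expenditure = 7300.125 × 15196.25 = 110934524.53.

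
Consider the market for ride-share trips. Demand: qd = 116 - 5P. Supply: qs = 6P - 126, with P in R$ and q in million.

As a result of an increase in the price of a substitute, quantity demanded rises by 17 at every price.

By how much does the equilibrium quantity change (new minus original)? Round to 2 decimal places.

Solve the original market: 116 - 5P = 6P - 126, hence P = 22 and q = 6.
After the shift, demand is qd = 133 - 5P and supply is qs = 6P - 126.
Setting them equal: 133 - 5P = 6P - 126 → 259 = 11P, so P = 259/11 ≈ 23.5455 and q = 168/11 ≈ 15.2727.
Δq = 15.2727 − 6 = +9.27.

+9.27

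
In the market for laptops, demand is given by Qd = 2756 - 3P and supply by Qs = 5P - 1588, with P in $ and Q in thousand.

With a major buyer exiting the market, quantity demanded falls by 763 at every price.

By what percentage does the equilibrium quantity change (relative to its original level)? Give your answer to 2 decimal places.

Solve the original market: 2756 - 3P = 5P - 1588, hence P = 543 and Q = 1127.
The shock moves the curves to Qd = 1993 - 3P and Qs = 5P - 1588.
Clearing the new market: 1993 - 3P = 5P - 1588, so P = 447.625 and Q = 650.125.
%ΔQ = (650.125 − 1127) / 1127 × 100 = -42.31%.

-42.31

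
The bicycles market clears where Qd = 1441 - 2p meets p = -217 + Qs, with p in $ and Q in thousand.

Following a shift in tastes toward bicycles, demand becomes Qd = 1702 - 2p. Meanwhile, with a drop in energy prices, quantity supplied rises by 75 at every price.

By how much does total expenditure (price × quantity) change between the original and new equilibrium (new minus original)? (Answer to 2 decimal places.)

+103140.00

Initially, 1441 - 2p = p + 217, so 1224 = 3p and p = 408, Q = 625.
After the shift, demand is Qd = 1702 - 2p and supply is Qs = p + 292.
New equilibrium: 1702 - 2p = p + 292 ⇒ 1410 = 3p ⇒ p = 470, Q = 762.
Expenditure moves from 408×625 = 255000 to 470×762 = 358140; change = +103140.00.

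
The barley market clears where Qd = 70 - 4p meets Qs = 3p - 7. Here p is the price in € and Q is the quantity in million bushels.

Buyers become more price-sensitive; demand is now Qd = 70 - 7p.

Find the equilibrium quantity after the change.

16.1

Original equilibrium: 70 - 4p = 3p - 7 gives 77 = 7p, so p = 11 and Q = 26.
The shock moves the curves to Qd = 70 - 7p and Qs = 3p - 7.
Clearing the new market: 70 - 7p = 3p - 7, so p = 7.7 and Q = 16.1.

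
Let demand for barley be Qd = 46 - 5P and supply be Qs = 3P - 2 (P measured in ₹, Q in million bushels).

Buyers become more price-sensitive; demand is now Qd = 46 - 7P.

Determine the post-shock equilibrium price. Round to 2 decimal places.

Before the shock: 46 - 5P = 3P - 2 ⇒ 48 = 8P ⇒ P = 6, Q = 16.
The new curves are Qd = 46 - 7P (demand) and Qs = 3P - 2 (supply).
Equate the new curves: 46 - 7P = 3P - 2, giving 48 = 10P, P = 4.8, Q = 12.4.

4.80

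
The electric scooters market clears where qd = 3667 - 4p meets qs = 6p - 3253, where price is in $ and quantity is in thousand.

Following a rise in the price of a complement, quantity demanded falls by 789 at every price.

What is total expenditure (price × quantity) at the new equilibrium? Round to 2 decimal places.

260935.36

Before the shock: 3667 - 4p = 6p - 3253 ⇒ 6920 = 10p ⇒ p = 692, q = 899.
The shock moves the curves to qd = 2878 - 4p and qs = 6p - 3253.
New equilibrium: 2878 - 4p = 6p - 3253 ⇒ 6131 = 10p ⇒ p = 613.1, q = 425.6.
New expenditure = 613.1 × 425.6 = 260935.36.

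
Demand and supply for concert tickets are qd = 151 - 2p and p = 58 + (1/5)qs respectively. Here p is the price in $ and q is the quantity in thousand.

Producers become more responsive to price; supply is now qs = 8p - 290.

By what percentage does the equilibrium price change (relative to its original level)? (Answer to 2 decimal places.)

-30.00

Initially, 151 - 2p = 5p - 290, so 441 = 7p and p = 63, q = 25.
With the change applied: demand qd = 151 - 2p, supply qs = 8p - 290.
New equilibrium: 151 - 2p = 8p - 290 ⇒ 441 = 10p ⇒ p = 44.1, q = 62.8.
%Δp = (44.1 − 63) / 63 × 100 = -30.00%.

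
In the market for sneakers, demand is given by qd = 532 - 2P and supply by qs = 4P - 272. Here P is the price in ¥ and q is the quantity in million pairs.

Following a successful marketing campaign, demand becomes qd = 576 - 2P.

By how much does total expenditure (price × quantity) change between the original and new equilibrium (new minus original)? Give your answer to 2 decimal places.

Original equilibrium: 532 - 2P = 4P - 272 gives 804 = 6P, so P = 134 and q = 264.
After the shift, demand is qd = 576 - 2P and supply is qs = 4P - 272.
Setting them equal: 576 - 2P = 4P - 272 → 848 = 6P, so P = 424/3 ≈ 141.3333 and q = 880/3 ≈ 293.3333.
Expenditure moves from 134×264 = 35376 to 141.3333×293.3333 = 41457.7778; change = +6081.78.

+6081.78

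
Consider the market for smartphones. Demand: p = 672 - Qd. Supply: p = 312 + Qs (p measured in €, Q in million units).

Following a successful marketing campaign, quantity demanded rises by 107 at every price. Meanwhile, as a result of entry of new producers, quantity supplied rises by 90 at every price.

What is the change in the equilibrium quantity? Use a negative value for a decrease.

Initially, 672 - p = p - 312, so 984 = 2p and p = 492, Q = 180.
The shock moves the curves to Qd = 779 - p and Qs = p - 222.
Equate the new curves: 779 - p = p - 222, giving 1001 = 2p, p = 500.5, Q = 278.5.
ΔQ = 278.5 − 180 = +98.5.

+98.5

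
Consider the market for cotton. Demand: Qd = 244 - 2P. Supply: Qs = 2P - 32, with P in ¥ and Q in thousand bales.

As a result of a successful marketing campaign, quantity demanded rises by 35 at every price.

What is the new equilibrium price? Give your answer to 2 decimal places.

77.75

Original equilibrium: 244 - 2P = 2P - 32 gives 276 = 4P, so P = 69 and Q = 106.
With the change applied: demand Qd = 279 - 2P, supply Qs = 2P - 32.
Equate the new curves: 279 - 2P = 2P - 32, giving 311 = 4P, P = 77.75, Q = 123.5.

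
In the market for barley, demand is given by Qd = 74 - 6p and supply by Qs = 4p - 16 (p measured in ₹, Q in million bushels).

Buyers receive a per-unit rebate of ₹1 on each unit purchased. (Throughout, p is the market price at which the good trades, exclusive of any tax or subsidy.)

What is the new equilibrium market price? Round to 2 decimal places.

Solve the original market: 74 - 6p = 4p - 16, hence p = 9 and Q = 20.
Since buyers' out-of-pocket price is the market price minus the rebate, the effective demand curve becomes Qd = 80 - 6p.
Clearing the new market: 80 - 6p = 4p - 16, so p = 9.6 and Q = 22.4.

9.60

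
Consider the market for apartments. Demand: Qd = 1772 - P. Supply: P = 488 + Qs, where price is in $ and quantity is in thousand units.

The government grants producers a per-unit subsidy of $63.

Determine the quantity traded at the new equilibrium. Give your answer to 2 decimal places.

673.50

Solve the original market: 1772 - P = P - 488, hence P = 1130 and Q = 642.
Since sellers receive the price plus the subsidy, the effective supply curve becomes Qs = P - 425.
Clearing the new market: 1772 - P = P - 425, so P = 1098.5 and Q = 673.5.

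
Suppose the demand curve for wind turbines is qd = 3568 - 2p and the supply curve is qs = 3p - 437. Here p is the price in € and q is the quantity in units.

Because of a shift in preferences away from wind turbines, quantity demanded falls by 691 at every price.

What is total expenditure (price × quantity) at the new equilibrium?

1028267.92

Solve the original market: 3568 - 2p = 3p - 437, hence p = 801 and q = 1966.
With the change applied: demand qd = 2877 - 2p, supply qs = 3p - 437.
Setting them equal: 2877 - 2p = 3p - 437 → 3314 = 5p, so p = 662.8 and q = 1551.4.
New expenditure = 662.8 × 1551.4 = 1028267.92.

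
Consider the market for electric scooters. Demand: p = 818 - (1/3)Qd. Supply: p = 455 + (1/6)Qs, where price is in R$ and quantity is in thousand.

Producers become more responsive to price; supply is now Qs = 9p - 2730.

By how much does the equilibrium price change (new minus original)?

Solve the original market: 2454 - 3p = 6p - 2730, hence p = 576 and Q = 726.
The shock moves the curves to Qd = 2454 - 3p and Qs = 9p - 2730.
Clearing the new market: 2454 - 3p = 9p - 2730, so p = 432 and Q = 1158.
Δp = 432 − 576 = -144.

-144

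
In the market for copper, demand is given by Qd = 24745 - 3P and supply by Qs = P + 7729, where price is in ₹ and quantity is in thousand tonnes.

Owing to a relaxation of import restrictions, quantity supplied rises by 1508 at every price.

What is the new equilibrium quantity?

13114

Original equilibrium: 24745 - 3P = P + 7729 gives 17016 = 4P, so P = 4254 and Q = 11983.
The new curves are Qd = 24745 - 3P (demand) and Qs = P + 9237 (supply).
New equilibrium: 24745 - 3P = P + 9237 ⇒ 15508 = 4P ⇒ P = 3877, Q = 13114.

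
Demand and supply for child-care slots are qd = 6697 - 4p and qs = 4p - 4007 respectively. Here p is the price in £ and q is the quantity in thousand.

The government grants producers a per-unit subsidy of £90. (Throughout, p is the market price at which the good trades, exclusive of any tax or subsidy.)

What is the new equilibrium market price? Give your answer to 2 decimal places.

1293.00

Initially, 6697 - 4p = 4p - 4007, so 10704 = 8p and p = 1338, q = 1345.
Since sellers receive the price plus the subsidy, the effective supply curve becomes qs = 4p - 3647.
New equilibrium: 6697 - 4p = 4p - 3647 ⇒ 10344 = 8p ⇒ p = 1293, q = 1525.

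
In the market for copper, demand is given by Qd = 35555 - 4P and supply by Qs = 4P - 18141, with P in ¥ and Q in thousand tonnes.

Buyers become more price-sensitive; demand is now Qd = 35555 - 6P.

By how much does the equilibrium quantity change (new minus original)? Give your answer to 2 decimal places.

-5369.60

Solve the original market: 35555 - 4P = 4P - 18141, hence P = 6712 and Q = 8707.
The new curves are Qd = 35555 - 6P (demand) and Qs = 4P - 18141 (supply).
New equilibrium: 35555 - 6P = 4P - 18141 ⇒ 53696 = 10P ⇒ P = 5369.6, Q = 3337.4.
ΔQ = 3337.4 − 8707 = -5369.60.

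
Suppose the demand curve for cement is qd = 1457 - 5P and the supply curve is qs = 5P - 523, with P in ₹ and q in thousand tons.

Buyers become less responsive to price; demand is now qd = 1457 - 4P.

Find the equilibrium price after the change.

220

Initially, 1457 - 5P = 5P - 523, so 1980 = 10P and P = 198, q = 467.
After the shift, demand is qd = 1457 - 4P and supply is qs = 5P - 523.
Equate the new curves: 1457 - 4P = 5P - 523, giving 1980 = 9P, P = 220, q = 577.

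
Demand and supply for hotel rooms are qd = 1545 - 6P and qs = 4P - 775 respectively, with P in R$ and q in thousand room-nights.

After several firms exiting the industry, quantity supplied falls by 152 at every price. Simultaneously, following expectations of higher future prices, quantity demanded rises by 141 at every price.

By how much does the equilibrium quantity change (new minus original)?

Original equilibrium: 1545 - 6P = 4P - 775 gives 2320 = 10P, so P = 232 and q = 153.
The shock moves the curves to qd = 1686 - 6P and qs = 4P - 927.
Equate the new curves: 1686 - 6P = 4P - 927, giving 2613 = 10P, P = 261.3, q = 118.2.
Δq = 118.2 − 153 = -34.8.

-34.8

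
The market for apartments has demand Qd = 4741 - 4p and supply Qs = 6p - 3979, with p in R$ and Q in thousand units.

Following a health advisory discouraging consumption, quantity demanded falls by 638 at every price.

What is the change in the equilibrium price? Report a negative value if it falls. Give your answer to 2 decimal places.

Solve the original market: 4741 - 4p = 6p - 3979, hence p = 872 and Q = 1253.
With the change applied: demand Qd = 4103 - 4p, supply Qs = 6p - 3979.
Clearing the new market: 4103 - 4p = 6p - 3979, so p = 808.2 and Q = 870.2.
Δp = 808.2 − 872 = -63.80.

-63.80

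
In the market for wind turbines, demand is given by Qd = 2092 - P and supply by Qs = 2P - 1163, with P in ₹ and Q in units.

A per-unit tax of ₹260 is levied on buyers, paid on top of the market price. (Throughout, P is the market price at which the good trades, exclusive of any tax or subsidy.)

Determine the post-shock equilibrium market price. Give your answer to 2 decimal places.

998.33

Solve the original market: 2092 - P = 2P - 1163, hence P = 1085 and Q = 1007.
Since buyers pay the price plus the tax, the effective demand curve becomes Qd = 1832 - P.
Clearing the new market: 1832 - P = 2P - 1163, so P = 2995/3 ≈ 998.3333 and Q = 2501/3 ≈ 833.6667.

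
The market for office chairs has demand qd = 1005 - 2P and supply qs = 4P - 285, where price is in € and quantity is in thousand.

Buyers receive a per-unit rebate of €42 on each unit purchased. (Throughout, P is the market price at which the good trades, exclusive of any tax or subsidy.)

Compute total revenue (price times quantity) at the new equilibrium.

144499

Solve the original market: 1005 - 2P = 4P - 285, hence P = 215 and q = 575.
Since buyers' out-of-pocket price is the market price minus the rebate, the effective demand curve becomes qd = 1089 - 2P.
Clearing the new market: 1089 - 2P = 4P - 285, so P = 229 and q = 631.
New expenditure = 229 × 631 = 144499.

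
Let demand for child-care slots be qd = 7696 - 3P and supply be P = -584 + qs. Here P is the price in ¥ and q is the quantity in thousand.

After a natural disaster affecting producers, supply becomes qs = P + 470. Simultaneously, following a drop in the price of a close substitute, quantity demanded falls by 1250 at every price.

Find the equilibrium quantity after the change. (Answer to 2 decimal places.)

Solve the original market: 7696 - 3P = P + 584, hence P = 1778 and q = 2362.
The shock moves the curves to qd = 6446 - 3P and qs = P + 470.
Setting them equal: 6446 - 3P = P + 470 → 5976 = 4P, so P = 1494 and q = 1964.

1964.00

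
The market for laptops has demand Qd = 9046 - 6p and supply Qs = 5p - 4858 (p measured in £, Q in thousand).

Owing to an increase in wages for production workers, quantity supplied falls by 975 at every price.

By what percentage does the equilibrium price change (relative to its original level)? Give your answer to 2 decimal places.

+7.01

Before the shock: 9046 - 6p = 5p - 4858 ⇒ 13904 = 11p ⇒ p = 1264, Q = 1462.
After the shift, demand is Qd = 9046 - 6p and supply is Qs = 5p - 5833.
New equilibrium: 9046 - 6p = 5p - 5833 ⇒ 14879 = 11p ⇒ p = 14879/11 ≈ 1352.6364, Q = 10232/11 ≈ 930.1818.
%Δp = (1352.6364 − 1264) / 1264 × 100 = +7.01%.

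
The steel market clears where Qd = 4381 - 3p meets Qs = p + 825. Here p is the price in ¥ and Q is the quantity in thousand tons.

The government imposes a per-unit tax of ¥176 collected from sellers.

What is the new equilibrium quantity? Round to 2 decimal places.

1582.00

Initially, 4381 - 3p = p + 825, so 3556 = 4p and p = 889, Q = 1714.
Since sellers keep the price net of the tax, the effective supply curve becomes Qs = p + 649.
Equate the new curves: 4381 - 3p = p + 649, giving 3732 = 4p, p = 933, Q = 1582.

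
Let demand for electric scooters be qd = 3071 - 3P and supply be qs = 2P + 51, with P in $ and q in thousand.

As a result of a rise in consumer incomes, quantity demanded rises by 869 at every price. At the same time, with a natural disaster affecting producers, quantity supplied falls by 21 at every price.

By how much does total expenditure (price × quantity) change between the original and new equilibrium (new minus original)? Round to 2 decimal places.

+486072.00

Solve the original market: 3071 - 3P = 2P + 51, hence P = 604 and q = 1259.
The shock moves the curves to qd = 3940 - 3P and qs = 2P + 30.
Setting them equal: 3940 - 3P = 2P + 30 → 3910 = 5P, so P = 782 and q = 1594.
Expenditure moves from 604×1259 = 760436 to 782×1594 = 1246508; change = +486072.00.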